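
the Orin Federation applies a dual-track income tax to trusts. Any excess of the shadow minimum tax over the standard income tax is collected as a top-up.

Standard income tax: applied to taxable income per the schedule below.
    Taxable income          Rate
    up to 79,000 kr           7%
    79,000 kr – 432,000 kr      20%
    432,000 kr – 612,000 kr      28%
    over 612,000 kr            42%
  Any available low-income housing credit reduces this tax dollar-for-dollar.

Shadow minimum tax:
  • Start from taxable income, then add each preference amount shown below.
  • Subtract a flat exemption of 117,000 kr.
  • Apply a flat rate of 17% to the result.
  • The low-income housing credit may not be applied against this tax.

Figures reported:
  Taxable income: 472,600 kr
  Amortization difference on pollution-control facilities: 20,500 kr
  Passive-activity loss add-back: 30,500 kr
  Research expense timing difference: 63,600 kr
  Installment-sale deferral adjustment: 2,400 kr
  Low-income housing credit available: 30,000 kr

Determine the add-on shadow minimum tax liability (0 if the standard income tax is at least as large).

Shadow minimum tax:
  Adjusted income: 472,600 kr + 20,500 kr + 30,500 kr + 63,600 kr + 2,400 kr = 589,600 kr
  Less exemption 117,000 kr → base 472,600 kr
  472,600 kr × 17% = 80,342 kr

Standard income tax:
  79,000 kr × 7% = 5,530 kr
  353,000 kr × 20% = 70,600 kr
  40,600 kr × 28% = 11,368 kr
  → 87,498 kr
  Less low-income housing credit 30,000 kr → 57,498 kr

Excess of shadow minimum tax over standard income tax: 80,342 kr − 57,498 kr = 22,844 kr.

22,844 kr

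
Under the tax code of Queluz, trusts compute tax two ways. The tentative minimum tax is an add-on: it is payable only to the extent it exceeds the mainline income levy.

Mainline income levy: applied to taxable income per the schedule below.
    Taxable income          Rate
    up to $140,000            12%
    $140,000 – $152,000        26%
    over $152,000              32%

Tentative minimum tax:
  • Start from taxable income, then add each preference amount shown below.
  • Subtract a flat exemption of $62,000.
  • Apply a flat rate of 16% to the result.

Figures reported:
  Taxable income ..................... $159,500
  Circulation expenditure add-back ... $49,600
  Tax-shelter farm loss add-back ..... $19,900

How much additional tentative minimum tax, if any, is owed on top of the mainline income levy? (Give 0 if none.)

Tentative minimum tax:
  Adjusted income: $159,500 + $49,600 + $19,900 = $229,000
  Less exemption $62,000 → base $167,000
  $167,000 × 16% = $26,720

Mainline income levy:
  $140,000 × 12% = $16,800
  $12,000 × 26% = $3,120
  $7,500 × 32% = $2,400
  → $22,320

Excess of tentative minimum tax over mainline income levy: $26,720 − $22,320 = $4,400.

$4,400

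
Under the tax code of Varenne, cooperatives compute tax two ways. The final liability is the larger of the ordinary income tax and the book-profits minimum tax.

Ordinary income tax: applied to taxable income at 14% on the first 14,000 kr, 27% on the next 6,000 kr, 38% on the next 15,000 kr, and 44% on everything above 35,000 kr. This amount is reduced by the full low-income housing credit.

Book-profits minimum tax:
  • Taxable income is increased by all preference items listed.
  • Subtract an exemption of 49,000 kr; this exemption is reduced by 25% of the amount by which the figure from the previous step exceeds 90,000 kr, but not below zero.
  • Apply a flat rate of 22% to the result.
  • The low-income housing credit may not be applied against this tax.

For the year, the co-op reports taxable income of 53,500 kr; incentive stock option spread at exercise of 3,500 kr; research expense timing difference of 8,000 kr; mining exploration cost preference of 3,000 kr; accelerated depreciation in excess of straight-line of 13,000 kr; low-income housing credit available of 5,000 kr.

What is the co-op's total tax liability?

Book-profits minimum tax:
  Adjusted income: 53,500 kr + 3,500 kr + 8,000 kr + 3,000 kr + 13,000 kr = 81,000 kr
  Exemption: 81,000 kr ≤ 90,000 kr, so full 49,000 kr applies
  Base: 81,000 kr − 49,000 kr = 32,000 kr
  32,000 kr × 22% = 7,040 kr

Ordinary income tax:
  14,000 kr × 14% = 1,960 kr
  6,000 kr × 27% = 1,620 kr
  15,000 kr × 38% = 5,700 kr
  18,500 kr × 44% = 8,140 kr
  → 17,420 kr
  Less low-income housing credit 5,000 kr → 12,420 kr

12,420 kr > 7,040 kr, so the ordinary income tax governs.

12,420 kr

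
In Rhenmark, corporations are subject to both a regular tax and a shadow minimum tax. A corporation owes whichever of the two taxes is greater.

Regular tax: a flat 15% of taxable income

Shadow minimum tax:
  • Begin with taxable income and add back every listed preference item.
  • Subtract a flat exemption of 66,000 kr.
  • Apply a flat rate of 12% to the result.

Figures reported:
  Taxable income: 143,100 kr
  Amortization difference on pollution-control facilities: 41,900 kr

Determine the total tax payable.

21,465 kr

Regular tax:
  143,100 kr × 15% = 21,465 kr

Shadow minimum tax:
  Adjusted income: 143,100 kr + 41,900 kr = 185,000 kr
  Less exemption 66,000 kr → base 119,000 kr
  119,000 kr × 12% = 14,280 kr

21,465 kr > 14,280 kr, so the regular tax governs.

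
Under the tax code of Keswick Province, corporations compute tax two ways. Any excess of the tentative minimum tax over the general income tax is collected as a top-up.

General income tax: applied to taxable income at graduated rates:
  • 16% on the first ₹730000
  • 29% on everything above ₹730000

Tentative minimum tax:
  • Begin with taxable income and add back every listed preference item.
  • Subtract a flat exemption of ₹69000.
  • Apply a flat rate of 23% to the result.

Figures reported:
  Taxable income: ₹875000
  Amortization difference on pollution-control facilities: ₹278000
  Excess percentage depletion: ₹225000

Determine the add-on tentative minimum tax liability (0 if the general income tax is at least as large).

₹142220

General income tax:
  ₹730000 × 16% = ₹116800
  ₹145000 × 29% = ₹42050
  → ₹158850

Tentative minimum tax:
  Adjusted income: ₹875000 + ₹278000 + ₹225000 = ₹1378000
  Less exemption ₹69000 → base ₹1309000
  ₹1309000 × 23% = ₹301070

Excess of tentative minimum tax over general income tax: ₹301070 − ₹158850 = ₹142220.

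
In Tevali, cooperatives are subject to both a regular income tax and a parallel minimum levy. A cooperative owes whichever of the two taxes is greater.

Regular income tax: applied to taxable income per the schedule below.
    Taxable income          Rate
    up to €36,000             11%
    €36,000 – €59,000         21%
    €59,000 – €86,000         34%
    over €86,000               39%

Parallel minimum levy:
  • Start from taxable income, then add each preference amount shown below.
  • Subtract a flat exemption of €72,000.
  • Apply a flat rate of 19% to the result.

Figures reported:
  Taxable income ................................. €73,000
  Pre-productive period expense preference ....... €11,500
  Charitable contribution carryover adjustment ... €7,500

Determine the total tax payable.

€13,550

Regular income tax:
  €36,000 × 11% = €3,960
  €23,000 × 21% = €4,830
  €14,000 × 34% = €4,760
  → €13,550

Parallel minimum levy:
  Adjusted income: €73,000 + €11,500 + €7,500 = €92,000
  Less exemption €72,000 → base €20,000
  €20,000 × 19% = €3,800

€13,550 > €3,800, so the regular income tax governs.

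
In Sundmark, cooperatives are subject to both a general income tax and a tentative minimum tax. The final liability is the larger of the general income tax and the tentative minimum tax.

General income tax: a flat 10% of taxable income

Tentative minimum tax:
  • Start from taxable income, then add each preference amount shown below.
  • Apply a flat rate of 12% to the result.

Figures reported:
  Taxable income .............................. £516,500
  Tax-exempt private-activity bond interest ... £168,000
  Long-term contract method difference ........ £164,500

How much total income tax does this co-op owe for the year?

General income tax:
  £516,500 × 10% = £51,650

Tentative minimum tax:
  Adjusted income: £516,500 + £168,000 + £164,500 = £849,000
  £849,000 × 12% = £101,880

£101,880 > £51,650, so the tentative minimum tax is the binding amount.

£101,880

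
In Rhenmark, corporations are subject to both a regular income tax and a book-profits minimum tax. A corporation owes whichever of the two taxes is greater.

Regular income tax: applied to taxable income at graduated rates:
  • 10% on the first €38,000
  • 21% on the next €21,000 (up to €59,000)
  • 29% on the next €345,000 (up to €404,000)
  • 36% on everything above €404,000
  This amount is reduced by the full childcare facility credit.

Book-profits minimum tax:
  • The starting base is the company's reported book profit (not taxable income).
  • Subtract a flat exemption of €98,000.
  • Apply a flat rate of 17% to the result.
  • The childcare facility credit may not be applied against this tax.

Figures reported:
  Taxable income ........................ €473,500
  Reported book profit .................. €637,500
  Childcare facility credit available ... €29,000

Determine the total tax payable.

€104,280

Regular income tax:
  €38,000 × 10% = €3,800
  €21,000 × 21% = €4,410
  €345,000 × 29% = €100,050
  €69,500 × 36% = €25,020
  → €133,280
  Less childcare facility credit €29,000 → €104,280

Book-profits minimum tax:
  Base (reported book profit): €637,500
  Less exemption €98,000 → base €539,500
  €539,500 × 17% = €91,715

€104,280 > €91,715, so the regular income tax governs.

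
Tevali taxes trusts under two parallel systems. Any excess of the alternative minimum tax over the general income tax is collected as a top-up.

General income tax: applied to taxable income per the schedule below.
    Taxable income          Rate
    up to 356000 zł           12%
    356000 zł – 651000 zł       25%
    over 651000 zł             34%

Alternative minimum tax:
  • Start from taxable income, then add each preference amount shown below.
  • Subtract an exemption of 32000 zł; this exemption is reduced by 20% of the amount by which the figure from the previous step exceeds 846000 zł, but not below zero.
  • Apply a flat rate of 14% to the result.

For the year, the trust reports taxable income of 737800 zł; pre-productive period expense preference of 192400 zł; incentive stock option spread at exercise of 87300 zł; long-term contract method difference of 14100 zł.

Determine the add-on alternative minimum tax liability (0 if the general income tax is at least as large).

0 zł

General income tax:
  356000 zł × 12% = 42720 zł
  295000 zł × 25% = 73750 zł
  86800 zł × 34% = 29512 zł
  → 145982 zł

Alternative minimum tax:
  Adjusted income: 737800 zł + 192400 zł + 87300 zł + 14100 zł = 1031600 zł
  Exemption: 20% × (1031600 zł − 846000 zł) = 37120 zł ≥ 32000 zł, so the exemption is fully phased out
  Base: 1031600 zł − 0 zł = 1031600 zł
  1031600 zł × 14% = 144424 zł

144424 zł ≤ 145982 zł, so no add-on is due.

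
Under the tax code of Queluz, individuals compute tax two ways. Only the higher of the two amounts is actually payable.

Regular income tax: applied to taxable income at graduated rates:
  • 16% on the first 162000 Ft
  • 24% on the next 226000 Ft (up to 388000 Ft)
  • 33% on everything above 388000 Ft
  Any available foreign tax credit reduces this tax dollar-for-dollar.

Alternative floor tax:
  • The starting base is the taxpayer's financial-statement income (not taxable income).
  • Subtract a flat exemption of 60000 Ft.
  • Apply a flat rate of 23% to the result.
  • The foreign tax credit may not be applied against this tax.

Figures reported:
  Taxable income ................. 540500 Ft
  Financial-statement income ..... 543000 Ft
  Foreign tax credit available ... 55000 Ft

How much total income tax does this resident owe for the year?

111090 Ft

Alternative floor tax:
  Base (financial-statement income): 543000 Ft
  Less exemption 60000 Ft → base 483000 Ft
  483000 Ft × 23% = 111090 Ft

Regular income tax:
  162000 Ft × 16% = 25920 Ft
  226000 Ft × 24% = 54240 Ft
  152500 Ft × 33% = 50325 Ft
  → 130485 Ft
  Less foreign tax credit 55000 Ft → 75485 Ft

111090 Ft > 75485 Ft, so the alternative floor tax is the binding amount.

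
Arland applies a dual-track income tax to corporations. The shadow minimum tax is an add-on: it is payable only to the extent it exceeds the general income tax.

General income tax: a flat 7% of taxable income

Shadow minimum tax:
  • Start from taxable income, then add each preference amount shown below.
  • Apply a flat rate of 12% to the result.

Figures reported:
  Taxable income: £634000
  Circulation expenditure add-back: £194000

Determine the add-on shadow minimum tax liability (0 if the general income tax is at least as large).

Shadow minimum tax:
  Adjusted income: £634000 + £194000 = £828000
  £828000 × 12% = £99360

General income tax:
  £634000 × 7% = £44380

Excess of shadow minimum tax over general income tax: £99360 − £44380 = £54980.

£54980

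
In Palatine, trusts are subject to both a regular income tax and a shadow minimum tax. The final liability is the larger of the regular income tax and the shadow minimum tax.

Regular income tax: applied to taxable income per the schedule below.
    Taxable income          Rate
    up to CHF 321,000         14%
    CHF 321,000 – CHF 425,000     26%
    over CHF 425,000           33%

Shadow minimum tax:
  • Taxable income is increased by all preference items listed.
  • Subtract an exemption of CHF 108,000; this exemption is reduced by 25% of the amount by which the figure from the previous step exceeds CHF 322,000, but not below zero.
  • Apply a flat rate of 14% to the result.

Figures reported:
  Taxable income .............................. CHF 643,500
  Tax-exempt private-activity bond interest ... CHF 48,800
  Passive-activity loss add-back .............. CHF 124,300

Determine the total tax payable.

CHF 144,085

Shadow minimum tax:
  Adjusted income: CHF 643,500 + CHF 48,800 + CHF 124,300 = CHF 816,600
  Exemption: 25% × (CHF 816,600 − CHF 322,000) = CHF 123,650 ≥ CHF 108,000, so the exemption is fully phased out
  Base: CHF 816,600 − CHF 0 = CHF 816,600
  CHF 816,600 × 14% = CHF 114,324

Regular income tax:
  CHF 321,000 × 14% = CHF 44,940
  CHF 104,000 × 26% = CHF 27,040
  CHF 218,500 × 33% = CHF 72,105
  → CHF 144,085

CHF 144,085 > CHF 114,324, so the regular income tax governs.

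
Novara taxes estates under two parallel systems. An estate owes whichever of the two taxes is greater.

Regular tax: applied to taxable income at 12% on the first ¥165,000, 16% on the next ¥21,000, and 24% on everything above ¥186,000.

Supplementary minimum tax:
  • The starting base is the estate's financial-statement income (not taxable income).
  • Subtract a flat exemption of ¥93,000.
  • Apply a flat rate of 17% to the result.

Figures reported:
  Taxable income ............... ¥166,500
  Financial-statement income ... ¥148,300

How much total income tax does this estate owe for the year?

¥20,040

Supplementary minimum tax:
  Base (financial-statement income): ¥148,300
  Less exemption ¥93,000 → base ¥55,300
  ¥55,300 × 17% = ¥9,401

Regular tax:
  ¥165,000 × 12% = ¥19,800
  ¥1,500 × 16% = ¥240
  → ¥20,040

¥20,040 > ¥9,401, so the regular tax governs.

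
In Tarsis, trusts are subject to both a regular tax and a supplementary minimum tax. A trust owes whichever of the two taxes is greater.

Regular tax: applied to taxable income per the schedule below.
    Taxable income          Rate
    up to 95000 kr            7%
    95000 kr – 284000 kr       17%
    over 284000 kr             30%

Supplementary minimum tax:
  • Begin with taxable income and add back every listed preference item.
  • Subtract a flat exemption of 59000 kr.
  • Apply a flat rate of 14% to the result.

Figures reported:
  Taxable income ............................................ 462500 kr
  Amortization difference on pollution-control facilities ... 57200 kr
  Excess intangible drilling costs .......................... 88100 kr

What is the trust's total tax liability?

Supplementary minimum tax:
  Adjusted income: 462500 kr + 57200 kr + 88100 kr = 607800 kr
  Less exemption 59000 kr → base 548800 kr
  548800 kr × 14% = 76832 kr

Regular tax:
  95000 kr × 7% = 6650 kr
  189000 kr × 17% = 32130 kr
  178500 kr × 30% = 53550 kr
  → 92330 kr

92330 kr > 76832 kr, so the regular tax governs.

92330 kr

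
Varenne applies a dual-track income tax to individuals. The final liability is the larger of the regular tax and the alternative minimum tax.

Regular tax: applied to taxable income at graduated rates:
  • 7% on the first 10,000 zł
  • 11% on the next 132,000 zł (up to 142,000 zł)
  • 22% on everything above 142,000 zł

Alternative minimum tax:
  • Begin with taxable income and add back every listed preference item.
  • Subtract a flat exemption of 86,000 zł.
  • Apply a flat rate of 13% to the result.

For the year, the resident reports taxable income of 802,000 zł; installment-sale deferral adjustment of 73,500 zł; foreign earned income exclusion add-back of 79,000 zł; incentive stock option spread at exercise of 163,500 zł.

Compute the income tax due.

160,420 zł

Regular tax:
  10,000 zł × 7% = 700 zł
  132,000 zł × 11% = 14,520 zł
  660,000 zł × 22% = 145,200 zł
  → 160,420 zł

Alternative minimum tax:
  Adjusted income: 802,000 zł + 73,500 zł + 79,000 zł + 163,500 zł = 1,118,000 zł
  Less exemption 86,000 zł → base 1,032,000 zł
  1,032,000 zł × 13% = 134,160 zł

160,420 zł > 134,160 zł, so the regular tax governs.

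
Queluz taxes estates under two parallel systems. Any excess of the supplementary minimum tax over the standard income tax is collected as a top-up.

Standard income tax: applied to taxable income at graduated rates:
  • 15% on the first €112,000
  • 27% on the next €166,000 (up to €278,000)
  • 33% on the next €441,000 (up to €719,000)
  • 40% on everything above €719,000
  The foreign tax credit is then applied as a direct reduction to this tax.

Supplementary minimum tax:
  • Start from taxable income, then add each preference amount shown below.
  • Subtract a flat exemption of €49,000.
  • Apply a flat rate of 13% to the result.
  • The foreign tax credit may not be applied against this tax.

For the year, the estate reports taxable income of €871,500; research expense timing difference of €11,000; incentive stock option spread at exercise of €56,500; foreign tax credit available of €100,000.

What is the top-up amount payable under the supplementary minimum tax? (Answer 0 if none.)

€0

Standard income tax:
  €112,000 × 15% = €16,800
  €166,000 × 27% = €44,820
  €441,000 × 33% = €145,530
  €152,500 × 40% = €61,000
  → €268,150
  Less foreign tax credit €100,000 → €168,150

Supplementary minimum tax:
  Adjusted income: €871,500 + €11,000 + €56,500 = €939,000
  Less exemption €49,000 → base €890,000
  €890,000 × 13% = €115,700

€115,700 ≤ €168,150, so no add-on is due.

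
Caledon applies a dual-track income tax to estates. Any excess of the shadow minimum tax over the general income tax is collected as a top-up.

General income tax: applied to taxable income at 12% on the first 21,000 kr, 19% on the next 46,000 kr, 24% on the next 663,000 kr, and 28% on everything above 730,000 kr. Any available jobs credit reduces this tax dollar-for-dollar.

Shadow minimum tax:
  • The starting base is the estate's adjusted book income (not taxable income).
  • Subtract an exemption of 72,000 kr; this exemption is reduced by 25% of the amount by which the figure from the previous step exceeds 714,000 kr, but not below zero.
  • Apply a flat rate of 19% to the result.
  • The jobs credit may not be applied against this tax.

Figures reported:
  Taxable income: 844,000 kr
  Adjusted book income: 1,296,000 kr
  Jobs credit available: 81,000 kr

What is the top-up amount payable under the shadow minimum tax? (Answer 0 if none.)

124,940 kr

Shadow minimum tax:
  Base (adjusted book income): 1,296,000 kr
  Exemption: 25% × (1,296,000 kr − 714,000 kr) = 145,500 kr ≥ 72,000 kr, so the exemption is fully phased out
  Base: 1,296,000 kr − 0 kr = 1,296,000 kr
  1,296,000 kr × 19% = 246,240 kr

General income tax:
  21,000 kr × 12% = 2,520 kr
  46,000 kr × 19% = 8,740 kr
  663,000 kr × 24% = 159,120 kr
  114,000 kr × 28% = 31,920 kr
  → 202,300 kr
  Less jobs credit 81,000 kr → 121,300 kr

Excess of shadow minimum tax over general income tax: 246,240 kr − 121,300 kr = 124,940 kr.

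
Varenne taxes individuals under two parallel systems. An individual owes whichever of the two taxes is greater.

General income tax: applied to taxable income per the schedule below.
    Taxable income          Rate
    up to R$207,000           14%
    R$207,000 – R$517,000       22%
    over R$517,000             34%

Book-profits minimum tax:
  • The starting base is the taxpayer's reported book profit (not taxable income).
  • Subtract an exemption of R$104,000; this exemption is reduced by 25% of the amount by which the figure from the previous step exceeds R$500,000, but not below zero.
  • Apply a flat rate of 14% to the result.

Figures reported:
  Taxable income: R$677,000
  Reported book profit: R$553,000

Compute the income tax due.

Book-profits minimum tax:
  Base (reported book profit): R$553,000
  Exemption: R$104,000 − 25% × (R$553,000 − R$500,000) = R$104,000 − R$13,250 = R$90,750
  Base: R$553,000 − R$90,750 = R$462,250
  R$462,250 × 14% = R$64,715

General income tax:
  R$207,000 × 14% = R$28,980
  R$310,000 × 22% = R$68,200
  R$160,000 × 34% = R$54,400
  → R$151,580

R$151,580 > R$64,715, so the general income tax governs.

R$151,580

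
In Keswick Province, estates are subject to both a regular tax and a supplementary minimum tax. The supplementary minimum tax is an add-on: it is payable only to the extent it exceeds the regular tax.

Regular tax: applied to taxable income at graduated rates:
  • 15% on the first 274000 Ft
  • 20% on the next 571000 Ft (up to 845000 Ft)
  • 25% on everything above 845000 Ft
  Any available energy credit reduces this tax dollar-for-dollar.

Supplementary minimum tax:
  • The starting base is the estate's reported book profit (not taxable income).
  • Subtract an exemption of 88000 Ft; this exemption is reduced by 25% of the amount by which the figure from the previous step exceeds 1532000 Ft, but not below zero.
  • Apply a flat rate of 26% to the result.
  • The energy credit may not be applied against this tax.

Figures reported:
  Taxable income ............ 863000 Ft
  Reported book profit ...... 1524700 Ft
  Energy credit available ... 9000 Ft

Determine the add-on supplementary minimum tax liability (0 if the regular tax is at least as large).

222742 Ft

Regular tax:
  274000 Ft × 15% = 41100 Ft
  571000 Ft × 20% = 114200 Ft
  18000 Ft × 25% = 4500 Ft
  → 159800 Ft
  Less energy credit 9000 Ft → 150800 Ft

Supplementary minimum tax:
  Base (reported book profit): 1524700 Ft
  Exemption: 1524700 Ft ≤ 1532000 Ft, so full 88000 Ft applies
  Base: 1524700 Ft − 88000 Ft = 1436700 Ft
  1436700 Ft × 26% = 373542 Ft

Excess of supplementary minimum tax over regular tax: 373542 Ft − 150800 Ft = 222742 Ft.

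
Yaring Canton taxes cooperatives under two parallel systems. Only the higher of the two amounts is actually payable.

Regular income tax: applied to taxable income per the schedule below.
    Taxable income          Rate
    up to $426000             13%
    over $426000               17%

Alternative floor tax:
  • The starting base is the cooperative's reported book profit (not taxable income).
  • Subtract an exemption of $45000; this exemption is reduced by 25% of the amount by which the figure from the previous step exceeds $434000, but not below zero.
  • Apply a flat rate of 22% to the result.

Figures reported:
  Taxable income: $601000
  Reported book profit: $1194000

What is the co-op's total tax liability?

Alternative floor tax:
  Base (reported book profit): $1194000
  Exemption: 25% × ($1194000 − $434000) = $190000 ≥ $45000, so the exemption is fully phased out
  Base: $1194000 − $0 = $1194000
  $1194000 × 22% = $262680

Regular income tax:
  $426000 × 13% = $55380
  $175000 × 17% = $29750
  → $85130

$262680 > $85130, so the alternative floor tax is the binding amount.

$262680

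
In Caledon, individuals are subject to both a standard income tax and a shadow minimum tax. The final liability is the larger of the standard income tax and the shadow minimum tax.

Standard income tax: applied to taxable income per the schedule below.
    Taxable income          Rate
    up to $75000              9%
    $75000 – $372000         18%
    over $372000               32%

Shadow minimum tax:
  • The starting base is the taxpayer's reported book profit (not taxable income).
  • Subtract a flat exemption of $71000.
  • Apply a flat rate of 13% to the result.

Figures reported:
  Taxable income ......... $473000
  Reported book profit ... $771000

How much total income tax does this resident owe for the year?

Standard income tax:
  $75000 × 9% = $6750
  $297000 × 18% = $53460
  $101000 × 32% = $32320
  → $92530

Shadow minimum tax:
  Base (reported book profit): $771000
  Less exemption $71000 → base $700000
  $700000 × 13% = $91000

$92530 > $91000, so the standard income tax governs.

$92530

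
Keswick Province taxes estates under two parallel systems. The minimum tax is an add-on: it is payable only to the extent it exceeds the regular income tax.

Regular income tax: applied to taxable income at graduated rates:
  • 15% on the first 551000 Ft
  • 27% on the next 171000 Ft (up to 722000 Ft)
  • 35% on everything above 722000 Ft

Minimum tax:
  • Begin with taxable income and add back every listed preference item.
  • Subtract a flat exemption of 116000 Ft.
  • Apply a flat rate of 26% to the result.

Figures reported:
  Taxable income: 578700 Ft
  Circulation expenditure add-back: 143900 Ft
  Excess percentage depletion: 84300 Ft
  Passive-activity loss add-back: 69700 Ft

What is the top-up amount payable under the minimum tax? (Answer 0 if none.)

107627 Ft

Regular income tax:
  551000 Ft × 15% = 82650 Ft
  27700 Ft × 27% = 7479 Ft
  → 90129 Ft

Minimum tax:
  Adjusted income: 578700 Ft + 143900 Ft + 84300 Ft + 69700 Ft = 876600 Ft
  Less exemption 116000 Ft → base 760600 Ft
  760600 Ft × 26% = 197756 Ft

Excess of minimum tax over regular income tax: 197756 Ft − 90129 Ft = 107627 Ft.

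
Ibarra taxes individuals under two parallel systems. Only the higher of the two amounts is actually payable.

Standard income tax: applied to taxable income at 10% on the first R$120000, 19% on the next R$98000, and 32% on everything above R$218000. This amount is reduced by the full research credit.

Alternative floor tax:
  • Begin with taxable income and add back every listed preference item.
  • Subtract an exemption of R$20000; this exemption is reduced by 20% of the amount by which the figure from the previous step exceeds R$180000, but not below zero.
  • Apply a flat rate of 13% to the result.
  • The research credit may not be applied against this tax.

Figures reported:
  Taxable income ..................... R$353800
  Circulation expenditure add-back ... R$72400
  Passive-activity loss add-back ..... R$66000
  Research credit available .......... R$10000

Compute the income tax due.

R$64076

Standard income tax:
  R$120000 × 10% = R$12000
  R$98000 × 19% = R$18620
  R$135800 × 32% = R$43456
  → R$74076
  Less research credit R$10000 → R$64076

Alternative floor tax:
  Adjusted income: R$353800 + R$72400 + R$66000 = R$492200
  Exemption: 20% × (R$492200 − R$180000) = R$62440 ≥ R$20000, so the exemption is fully phased out
  Base: R$492200 − R$0 = R$492200
  R$492200 × 13% = R$63986

R$64076 > R$63986, so the standard income tax governs.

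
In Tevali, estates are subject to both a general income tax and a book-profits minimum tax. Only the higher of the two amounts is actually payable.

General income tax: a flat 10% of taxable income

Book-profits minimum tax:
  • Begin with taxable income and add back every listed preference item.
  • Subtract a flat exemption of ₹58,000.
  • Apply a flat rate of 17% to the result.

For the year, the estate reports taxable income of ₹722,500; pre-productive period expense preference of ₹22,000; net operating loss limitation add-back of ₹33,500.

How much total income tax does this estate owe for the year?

Book-profits minimum tax:
  Adjusted income: ₹722,500 + ₹22,000 + ₹33,500 = ₹778,000
  Less exemption ₹58,000 → base ₹720,000
  ₹720,000 × 17% = ₹122,400

General income tax:
  ₹722,500 × 10% = ₹72,250

₹122,400 > ₹72,250, so the book-profits minimum tax is the binding amount.

₹122,400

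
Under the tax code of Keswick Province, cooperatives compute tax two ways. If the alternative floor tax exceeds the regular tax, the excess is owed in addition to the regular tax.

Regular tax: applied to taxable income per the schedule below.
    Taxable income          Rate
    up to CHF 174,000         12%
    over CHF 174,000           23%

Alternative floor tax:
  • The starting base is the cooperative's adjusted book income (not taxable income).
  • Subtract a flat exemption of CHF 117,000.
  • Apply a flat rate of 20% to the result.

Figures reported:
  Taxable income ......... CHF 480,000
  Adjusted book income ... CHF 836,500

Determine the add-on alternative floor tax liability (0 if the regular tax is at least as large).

Alternative floor tax:
  Base (adjusted book income): CHF 836,500
  Less exemption CHF 117,000 → base CHF 719,500
  CHF 719,500 × 20% = CHF 143,900

Regular tax:
  CHF 174,000 × 12% = CHF 20,880
  CHF 306,000 × 23% = CHF 70,380
  → CHF 91,260

Excess of alternative floor tax over regular tax: CHF 143,900 − CHF 91,260 = CHF 52,640.

CHF 52,640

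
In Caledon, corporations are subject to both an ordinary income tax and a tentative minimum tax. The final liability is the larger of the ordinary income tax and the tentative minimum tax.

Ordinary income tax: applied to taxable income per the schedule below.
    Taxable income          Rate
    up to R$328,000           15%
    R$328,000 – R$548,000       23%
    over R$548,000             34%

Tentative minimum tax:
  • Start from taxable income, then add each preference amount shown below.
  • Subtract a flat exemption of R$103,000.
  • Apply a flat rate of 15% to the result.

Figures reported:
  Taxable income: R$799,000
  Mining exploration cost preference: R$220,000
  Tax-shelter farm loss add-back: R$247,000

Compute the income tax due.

Tentative minimum tax:
  Adjusted income: R$799,000 + R$220,000 + R$247,000 = R$1,266,000
  Less exemption R$103,000 → base R$1,163,000
  R$1,163,000 × 15% = R$174,450

Ordinary income tax:
  R$328,000 × 15% = R$49,200
  R$220,000 × 23% = R$50,600
  R$251,000 × 34% = R$85,340
  → R$185,140

R$185,140 > R$174,450, so the ordinary income tax governs.

R$185,140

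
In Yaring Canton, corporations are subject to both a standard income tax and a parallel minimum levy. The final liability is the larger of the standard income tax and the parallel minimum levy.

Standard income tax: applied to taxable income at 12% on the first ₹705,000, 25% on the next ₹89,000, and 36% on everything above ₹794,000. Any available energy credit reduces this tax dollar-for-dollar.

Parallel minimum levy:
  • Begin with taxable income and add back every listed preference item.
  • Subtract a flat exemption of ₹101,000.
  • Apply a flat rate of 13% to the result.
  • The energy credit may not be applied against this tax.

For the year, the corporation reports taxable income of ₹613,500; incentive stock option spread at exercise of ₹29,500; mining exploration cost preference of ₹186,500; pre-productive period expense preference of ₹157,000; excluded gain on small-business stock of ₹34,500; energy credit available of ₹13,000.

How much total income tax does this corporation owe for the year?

₹119,600

Standard income tax:
  ₹613,500 × 12% = ₹73,620
  Less energy credit ₹13,000 → ₹60,620

Parallel minimum levy:
  Adjusted income: ₹613,500 + ₹29,500 + ₹186,500 + ₹157,000 + ₹34,500 = ₹1,021,000
  Less exemption ₹101,000 → base ₹920,000
  ₹920,000 × 13% = ₹119,600

₹119,600 > ₹60,620, so the parallel minimum levy is the binding amount.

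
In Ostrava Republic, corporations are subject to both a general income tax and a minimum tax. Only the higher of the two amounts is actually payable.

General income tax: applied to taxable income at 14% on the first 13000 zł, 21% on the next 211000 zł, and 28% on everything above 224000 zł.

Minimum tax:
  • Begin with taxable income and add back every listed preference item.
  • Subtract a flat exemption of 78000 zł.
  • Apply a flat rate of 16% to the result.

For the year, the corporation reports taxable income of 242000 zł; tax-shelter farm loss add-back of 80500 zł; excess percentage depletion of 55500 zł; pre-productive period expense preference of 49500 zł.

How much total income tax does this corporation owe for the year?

55920 zł

General income tax:
  13000 zł × 14% = 1820 zł
  211000 zł × 21% = 44310 zł
  18000 zł × 28% = 5040 zł
  → 51170 zł

Minimum tax:
  Adjusted income: 242000 zł + 80500 zł + 55500 zł + 49500 zł = 427500 zł
  Less exemption 78000 zł → base 349500 zł
  349500 zł × 16% = 55920 zł

55920 zł > 51170 zł, so the minimum tax is the binding amount.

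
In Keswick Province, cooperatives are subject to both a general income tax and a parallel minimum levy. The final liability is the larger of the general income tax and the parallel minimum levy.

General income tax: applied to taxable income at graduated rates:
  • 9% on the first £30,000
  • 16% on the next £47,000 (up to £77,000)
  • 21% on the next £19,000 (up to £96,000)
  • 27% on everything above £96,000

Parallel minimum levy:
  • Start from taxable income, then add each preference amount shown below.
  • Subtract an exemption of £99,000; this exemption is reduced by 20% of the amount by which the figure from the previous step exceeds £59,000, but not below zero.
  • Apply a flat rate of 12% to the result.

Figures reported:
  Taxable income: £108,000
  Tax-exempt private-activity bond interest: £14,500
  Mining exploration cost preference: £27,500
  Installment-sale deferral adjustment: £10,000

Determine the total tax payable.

£17,450

Parallel minimum levy:
  Adjusted income: £108,000 + £14,500 + £27,500 + £10,000 = £160,000
  Exemption: £99,000 − 20% × (£160,000 − £59,000) = £99,000 − £20,200 = £78,800
  Base: £160,000 − £78,800 = £81,200
  £81,200 × 12% = £9,744

General income tax:
  £30,000 × 9% = £2,700
  £47,000 × 16% = £7,520
  £19,000 × 21% = £3,990
  £12,000 × 27% = £3,240
  → £17,450

£17,450 > £9,744, so the general income tax governs.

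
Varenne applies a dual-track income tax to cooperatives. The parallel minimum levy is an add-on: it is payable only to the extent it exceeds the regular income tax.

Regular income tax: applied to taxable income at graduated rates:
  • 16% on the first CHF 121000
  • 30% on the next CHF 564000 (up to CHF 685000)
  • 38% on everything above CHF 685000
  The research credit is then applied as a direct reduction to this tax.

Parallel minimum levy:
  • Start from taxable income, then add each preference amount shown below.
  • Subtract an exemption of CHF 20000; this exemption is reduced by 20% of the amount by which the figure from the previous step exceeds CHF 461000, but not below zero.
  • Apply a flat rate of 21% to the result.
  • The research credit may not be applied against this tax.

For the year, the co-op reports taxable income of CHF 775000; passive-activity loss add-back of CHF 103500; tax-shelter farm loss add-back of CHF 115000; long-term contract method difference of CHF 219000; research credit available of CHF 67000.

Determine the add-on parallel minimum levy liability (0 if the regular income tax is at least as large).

CHF 98865

Regular income tax:
  CHF 121000 × 16% = CHF 19360
  CHF 564000 × 30% = CHF 169200
  CHF 90000 × 38% = CHF 34200
  → CHF 222760
  Less research credit CHF 67000 → CHF 155760

Parallel minimum levy:
  Adjusted income: CHF 775000 + CHF 103500 + CHF 115000 + CHF 219000 = CHF 1212500
  Exemption: 20% × (CHF 1212500 − CHF 461000) = CHF 150300 ≥ CHF 20000, so the exemption is fully phased out
  Base: CHF 1212500 − CHF 0 = CHF 1212500
  CHF 1212500 × 21% = CHF 254625

Excess of parallel minimum levy over regular income tax: CHF 254625 − CHF 155760 = CHF 98865.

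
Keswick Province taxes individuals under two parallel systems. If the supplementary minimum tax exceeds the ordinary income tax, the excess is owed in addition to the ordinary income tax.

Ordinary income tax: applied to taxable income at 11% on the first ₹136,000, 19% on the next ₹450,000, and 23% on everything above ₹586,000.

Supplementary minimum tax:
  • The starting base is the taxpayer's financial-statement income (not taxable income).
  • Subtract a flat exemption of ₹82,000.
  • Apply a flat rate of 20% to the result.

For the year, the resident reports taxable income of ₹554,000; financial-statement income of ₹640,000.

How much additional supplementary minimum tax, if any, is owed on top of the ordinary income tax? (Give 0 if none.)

₹17,220

Supplementary minimum tax:
  Base (financial-statement income): ₹640,000
  Less exemption ₹82,000 → base ₹558,000
  ₹558,000 × 20% = ₹111,600

Ordinary income tax:
  ₹136,000 × 11% = ₹14,960
  ₹418,000 × 19% = ₹79,420
  → ₹94,380

Excess of supplementary minimum tax over ordinary income tax: ₹111,600 − ₹94,380 = ₹17,220.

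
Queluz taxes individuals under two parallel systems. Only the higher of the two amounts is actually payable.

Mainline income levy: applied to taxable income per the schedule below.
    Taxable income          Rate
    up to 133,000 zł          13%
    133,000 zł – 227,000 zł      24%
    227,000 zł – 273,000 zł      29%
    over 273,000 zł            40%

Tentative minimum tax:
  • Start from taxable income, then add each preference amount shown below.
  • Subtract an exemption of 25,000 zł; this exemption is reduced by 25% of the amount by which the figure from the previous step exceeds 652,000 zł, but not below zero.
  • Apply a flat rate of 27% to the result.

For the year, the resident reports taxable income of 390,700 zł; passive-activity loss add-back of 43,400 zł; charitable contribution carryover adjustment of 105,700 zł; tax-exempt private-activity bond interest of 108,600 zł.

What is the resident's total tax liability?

168,318 zł

Tentative minimum tax:
  Adjusted income: 390,700 zł + 43,400 zł + 105,700 zł + 108,600 zł = 648,400 zł
  Exemption: 648,400 zł ≤ 652,000 zł, so full 25,000 zł applies
  Base: 648,400 zł − 25,000 zł = 623,400 zł
  623,400 zł × 27% = 168,318 zł

Mainline income levy:
  133,000 zł × 13% = 17,290 zł
  94,000 zł × 24% = 22,560 zł
  46,000 zł × 29% = 13,340 zł
  117,700 zł × 40% = 47,080 zł
  → 100,270 zł

168,318 zł > 100,270 zł, so the tentative minimum tax is the binding amount.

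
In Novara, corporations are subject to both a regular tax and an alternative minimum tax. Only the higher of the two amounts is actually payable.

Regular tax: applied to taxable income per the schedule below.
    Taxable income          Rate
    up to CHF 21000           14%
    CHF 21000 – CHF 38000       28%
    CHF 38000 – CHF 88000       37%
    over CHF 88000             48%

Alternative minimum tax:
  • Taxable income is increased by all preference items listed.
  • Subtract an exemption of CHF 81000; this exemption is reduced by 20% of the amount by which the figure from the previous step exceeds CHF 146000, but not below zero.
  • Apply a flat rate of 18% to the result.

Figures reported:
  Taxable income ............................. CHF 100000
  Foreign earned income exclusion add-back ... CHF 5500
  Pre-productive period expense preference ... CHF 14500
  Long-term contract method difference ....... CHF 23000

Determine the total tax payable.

Regular tax:
  CHF 21000 × 14% = CHF 2940
  CHF 17000 × 28% = CHF 4760
  CHF 50000 × 37% = CHF 18500
  CHF 12000 × 48% = CHF 5760
  → CHF 31960

Alternative minimum tax:
  Adjusted income: CHF 100000 + CHF 5500 + CHF 14500 + CHF 23000 = CHF 143000
  Exemption: CHF 143000 ≤ CHF 146000, so full CHF 81000 applies
  Base: CHF 143000 − CHF 81000 = CHF 62000
  CHF 62000 × 18% = CHF 11160

CHF 31960 > CHF 11160, so the regular tax governs.

CHF 31960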